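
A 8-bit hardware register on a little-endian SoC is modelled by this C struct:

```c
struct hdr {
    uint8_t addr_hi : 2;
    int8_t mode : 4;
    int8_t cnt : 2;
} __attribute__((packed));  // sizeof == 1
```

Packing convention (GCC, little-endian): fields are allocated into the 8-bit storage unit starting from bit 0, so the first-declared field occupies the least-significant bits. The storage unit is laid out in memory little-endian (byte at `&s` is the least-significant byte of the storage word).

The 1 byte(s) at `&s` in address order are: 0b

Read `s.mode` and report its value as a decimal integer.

[0]=0x0b (little-endian) → word 0x0b
addr_hi [0+:2] = (word>>0) & 0x3 = 3
mode [2+:4] = (word>>2) & 0xf = 2  ←
cnt [6+:2] = (word>>6) & 0x3 = 0
mode signed 4b, MSB=0: value = 2

2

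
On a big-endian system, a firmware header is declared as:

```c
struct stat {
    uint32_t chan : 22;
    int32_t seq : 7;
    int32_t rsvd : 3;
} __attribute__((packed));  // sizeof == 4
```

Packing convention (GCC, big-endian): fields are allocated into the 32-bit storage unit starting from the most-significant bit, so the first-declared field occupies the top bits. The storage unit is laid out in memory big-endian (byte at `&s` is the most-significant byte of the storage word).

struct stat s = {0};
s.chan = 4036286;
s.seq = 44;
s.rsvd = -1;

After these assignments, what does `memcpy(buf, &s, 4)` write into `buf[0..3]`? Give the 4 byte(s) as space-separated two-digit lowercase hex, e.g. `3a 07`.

[10+:22] chan=4036286 & 0x3fffff = 0x3d96be; word=0xf65af800
[3+:7] seq=44 & 0x7f = 0x2c; word=0xf65af960
[0+:3] rsvd=-1 & 0x7 = 0x7; word=0xf65af967
word = 0xf65af967 → big-endian bytes:
  [0]=0xf6  [1]=0x5a  [2]=0xf9  [3]=0x67

f6 5a f9 67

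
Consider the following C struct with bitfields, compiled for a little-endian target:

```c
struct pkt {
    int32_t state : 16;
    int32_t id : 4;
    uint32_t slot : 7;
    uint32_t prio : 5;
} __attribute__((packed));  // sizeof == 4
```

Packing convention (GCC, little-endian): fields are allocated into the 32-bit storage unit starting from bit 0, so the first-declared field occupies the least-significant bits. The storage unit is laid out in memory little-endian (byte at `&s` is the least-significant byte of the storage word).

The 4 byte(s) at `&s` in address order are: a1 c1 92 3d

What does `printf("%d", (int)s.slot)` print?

89

[0]=0xa1 [1]=0xc1 [2]=0x92 [3]=0x3d (little-endian) → word 0x3d92c1a1
state:16 @ bit 0 → (0x3d92c1a1>>0)&0xffff = 0xc1a1
id:4 @ bit 16 → (0x3d92c1a1>>16)&0xf = 0x2
slot:7 @ bit 20 → (0x3d92c1a1>>20)&0x7f = 0x59  ←
prio:5 @ bit 27 → (0x3d92c1a1>>27)&0x1f = 0x7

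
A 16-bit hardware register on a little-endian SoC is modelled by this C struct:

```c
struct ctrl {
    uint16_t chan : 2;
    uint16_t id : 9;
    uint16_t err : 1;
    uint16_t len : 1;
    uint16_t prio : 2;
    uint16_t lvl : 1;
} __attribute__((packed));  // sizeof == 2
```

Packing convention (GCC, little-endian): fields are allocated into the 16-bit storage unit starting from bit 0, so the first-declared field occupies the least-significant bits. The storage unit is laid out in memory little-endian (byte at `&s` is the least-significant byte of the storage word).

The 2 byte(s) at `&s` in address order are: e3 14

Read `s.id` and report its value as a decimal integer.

312

[0]=0xe3 [1]=0x14 (little-endian) → word 0x14e3
chan [0+:2] = (word>>0) & 0x3 = 3
id [2+:9] = (word>>2) & 0x1ff = 312  ←
err [11+:1] = (word>>11) & 0x1 = 0
len [12+:1] = (word>>12) & 0x1 = 1
prio [13+:2] = (word>>13) & 0x3 = 0
lvl [15+:1] = (word>>15) & 0x1 = 0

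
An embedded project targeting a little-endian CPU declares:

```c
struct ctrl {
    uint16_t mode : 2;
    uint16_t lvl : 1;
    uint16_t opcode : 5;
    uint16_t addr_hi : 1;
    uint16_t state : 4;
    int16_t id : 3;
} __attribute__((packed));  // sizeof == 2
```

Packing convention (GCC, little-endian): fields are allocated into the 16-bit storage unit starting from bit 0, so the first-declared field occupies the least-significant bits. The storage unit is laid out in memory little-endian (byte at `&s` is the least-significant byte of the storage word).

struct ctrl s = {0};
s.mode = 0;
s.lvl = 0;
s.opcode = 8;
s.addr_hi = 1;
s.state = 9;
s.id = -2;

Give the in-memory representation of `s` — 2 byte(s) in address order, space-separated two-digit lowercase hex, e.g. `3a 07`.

40 d3

mode (2b) val=0 bits=0x0 at bit 0: 0x0000
lvl (1b) val=0 bits=0x0 at bit 2: 0x0000
opcode (5b) val=8 bits=0x8 at bit 3: 0x0040
addr_hi (1b) val=1 bits=0x1 at bit 8: 0x0140
state (4b) val=9 bits=0x9 at bit 9: 0x1340
id (3b) val=-2 bits=0x6 at bit 13: 0xd340
word = 0xd340 → little-endian bytes:
  [0]=0x40  [1]=0xd3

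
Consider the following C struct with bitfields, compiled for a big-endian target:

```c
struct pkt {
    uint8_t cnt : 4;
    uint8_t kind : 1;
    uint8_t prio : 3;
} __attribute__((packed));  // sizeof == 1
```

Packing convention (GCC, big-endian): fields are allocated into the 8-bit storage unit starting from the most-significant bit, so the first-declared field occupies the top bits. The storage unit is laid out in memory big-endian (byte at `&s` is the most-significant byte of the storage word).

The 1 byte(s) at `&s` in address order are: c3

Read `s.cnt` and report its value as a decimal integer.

[0]=0xc3 (big-endian) → word 0xc3
cnt:4 @ bit 4 → (0xc3>>4)&0xf = 0xc  ←
kind:1 @ bit 3 → (0xc3>>3)&0x1 = 0x0
prio:3 @ bit 0 → (0xc3>>0)&0x7 = 0x3

12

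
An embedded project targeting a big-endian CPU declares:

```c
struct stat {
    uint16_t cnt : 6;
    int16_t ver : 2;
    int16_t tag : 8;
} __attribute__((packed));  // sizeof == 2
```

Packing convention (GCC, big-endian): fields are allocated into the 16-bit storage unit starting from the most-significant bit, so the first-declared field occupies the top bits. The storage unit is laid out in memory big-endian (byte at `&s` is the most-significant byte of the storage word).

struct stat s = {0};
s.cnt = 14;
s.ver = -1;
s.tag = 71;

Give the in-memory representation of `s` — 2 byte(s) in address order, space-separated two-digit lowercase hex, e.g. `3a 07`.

[10+:6] cnt=14 & 0x3f = 0xe; word=0x3800
[8+:2] ver=-1 & 0x3 = 0x3; word=0x3b00
[0+:8] tag=71 & 0xff = 0x47; word=0x3b47
word = 0x3b47 → big-endian bytes:
  [0]=0x3b  [1]=0x47

3b 47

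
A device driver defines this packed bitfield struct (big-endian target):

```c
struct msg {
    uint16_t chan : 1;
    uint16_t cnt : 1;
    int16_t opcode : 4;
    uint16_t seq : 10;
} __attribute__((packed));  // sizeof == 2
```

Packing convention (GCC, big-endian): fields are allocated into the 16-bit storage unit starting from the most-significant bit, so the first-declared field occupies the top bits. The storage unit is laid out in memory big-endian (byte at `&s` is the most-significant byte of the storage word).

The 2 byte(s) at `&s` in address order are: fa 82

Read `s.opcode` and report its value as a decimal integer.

[0]=0xfa [1]=0x82 (big-endian) → word 0xfa82
chan [15+:1] = (word>>15) & 0x1 = 1
cnt [14+:1] = (word>>14) & 0x1 = 1
opcode [10+:4] = (word>>10) & 0xf = 14  ←
seq [0+:10] = (word>>0) & 0x3ff = 642
opcode signed 4b, MSB=1: 14 - 16 = -2

-2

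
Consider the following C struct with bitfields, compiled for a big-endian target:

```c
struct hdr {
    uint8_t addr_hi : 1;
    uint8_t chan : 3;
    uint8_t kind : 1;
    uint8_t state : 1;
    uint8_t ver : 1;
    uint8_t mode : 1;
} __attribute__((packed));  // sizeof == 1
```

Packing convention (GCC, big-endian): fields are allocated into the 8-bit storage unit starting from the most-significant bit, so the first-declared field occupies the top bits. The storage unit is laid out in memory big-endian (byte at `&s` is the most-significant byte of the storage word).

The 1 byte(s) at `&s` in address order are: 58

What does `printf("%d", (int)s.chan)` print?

5

[0]=0x58 (big-endian) → word 0x58
addr_hi:1 @ bit 7 → (0x58>>7)&0x1 = 0x0
chan:3 @ bit 4 → (0x58>>4)&0x7 = 0x5  ←
kind:1 @ bit 3 → (0x58>>3)&0x1 = 0x1
state:1 @ bit 2 → (0x58>>2)&0x1 = 0x0
ver:1 @ bit 1 → (0x58>>1)&0x1 = 0x0
mode:1 @ bit 0 → (0x58>>0)&0x1 = 0x0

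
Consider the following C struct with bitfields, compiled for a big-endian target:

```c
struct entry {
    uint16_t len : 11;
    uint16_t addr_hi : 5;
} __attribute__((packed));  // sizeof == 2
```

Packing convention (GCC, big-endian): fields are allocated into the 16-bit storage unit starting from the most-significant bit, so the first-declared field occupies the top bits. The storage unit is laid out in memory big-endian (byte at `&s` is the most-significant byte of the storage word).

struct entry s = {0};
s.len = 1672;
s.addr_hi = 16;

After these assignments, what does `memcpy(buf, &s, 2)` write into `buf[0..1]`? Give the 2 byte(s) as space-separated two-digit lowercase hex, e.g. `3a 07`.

d1 10

len (11b) val=1672 bits=0x688 at bit 5: 0xd100
addr_hi (5b) val=16 bits=0x10 at bit 0: 0xd110
word = 0xd110 → big-endian bytes:
  [0]=0xd1  [1]=0x10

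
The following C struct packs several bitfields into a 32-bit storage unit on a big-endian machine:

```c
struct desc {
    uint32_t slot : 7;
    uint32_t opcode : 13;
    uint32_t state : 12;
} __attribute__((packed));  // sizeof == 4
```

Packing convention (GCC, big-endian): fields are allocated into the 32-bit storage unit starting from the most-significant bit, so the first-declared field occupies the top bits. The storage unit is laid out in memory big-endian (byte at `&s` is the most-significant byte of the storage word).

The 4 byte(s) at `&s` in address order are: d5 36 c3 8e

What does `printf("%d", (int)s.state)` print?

910

[0]=0xd5 [1]=0x36 [2]=0xc3 [3]=0x8e (big-endian) → word 0xd536c38e
slot [25+:7] = (word>>25) & 0x7f = 106
opcode [12+:13] = (word>>12) & 0x1fff = 4972
state [0+:12] = (word>>0) & 0xfff = 910  ←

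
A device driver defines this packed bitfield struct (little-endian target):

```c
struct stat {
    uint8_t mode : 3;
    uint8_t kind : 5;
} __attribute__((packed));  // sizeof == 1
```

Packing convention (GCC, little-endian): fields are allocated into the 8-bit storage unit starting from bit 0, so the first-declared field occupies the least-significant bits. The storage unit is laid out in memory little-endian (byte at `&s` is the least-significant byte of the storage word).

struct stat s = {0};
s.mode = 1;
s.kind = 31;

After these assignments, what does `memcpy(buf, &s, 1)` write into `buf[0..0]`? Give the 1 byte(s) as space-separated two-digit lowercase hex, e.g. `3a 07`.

mode (3b) val=1 bits=0x1 at bit 0: 0x01
kind (5b) val=31 bits=0x1f at bit 3: 0xf9
word = 0xf9 → little-endian bytes:
  [0]=0xf9

f9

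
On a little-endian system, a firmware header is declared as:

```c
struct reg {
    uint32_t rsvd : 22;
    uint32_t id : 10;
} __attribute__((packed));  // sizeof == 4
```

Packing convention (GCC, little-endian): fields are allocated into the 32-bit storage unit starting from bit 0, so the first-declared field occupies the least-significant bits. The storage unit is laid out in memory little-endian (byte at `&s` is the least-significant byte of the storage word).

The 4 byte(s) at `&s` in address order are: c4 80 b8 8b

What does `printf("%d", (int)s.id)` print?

[0]=0xc4 [1]=0x80 [2]=0xb8 [3]=0x8b (little-endian) → word 0x8bb880c4
rsvd:22 @ bit 0 → (0x8bb880c4>>0)&0x3fffff = 0x3880c4
id:10 @ bit 22 → (0x8bb880c4>>22)&0x3ff = 0x22e  ←

558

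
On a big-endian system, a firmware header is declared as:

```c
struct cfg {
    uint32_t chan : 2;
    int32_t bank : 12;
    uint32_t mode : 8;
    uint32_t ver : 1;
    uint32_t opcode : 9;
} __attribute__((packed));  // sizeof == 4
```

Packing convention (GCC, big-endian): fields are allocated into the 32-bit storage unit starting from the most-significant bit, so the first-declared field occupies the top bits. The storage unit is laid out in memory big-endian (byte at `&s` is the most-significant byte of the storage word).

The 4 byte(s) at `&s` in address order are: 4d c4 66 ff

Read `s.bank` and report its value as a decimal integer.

881

[0]=0x4d [1]=0xc4 [2]=0x66 [3]=0xff (big-endian) → word 0x4dc466ff
chan [30+:2] = (word>>30) & 0x3 = 1
bank [18+:12] = (word>>18) & 0xfff = 881  ←
mode [10+:8] = (word>>10) & 0xff = 25
ver [9+:1] = (word>>9) & 0x1 = 1
opcode [0+:9] = (word>>0) & 0x1ff = 255
bank signed 12b, MSB=0: value = 881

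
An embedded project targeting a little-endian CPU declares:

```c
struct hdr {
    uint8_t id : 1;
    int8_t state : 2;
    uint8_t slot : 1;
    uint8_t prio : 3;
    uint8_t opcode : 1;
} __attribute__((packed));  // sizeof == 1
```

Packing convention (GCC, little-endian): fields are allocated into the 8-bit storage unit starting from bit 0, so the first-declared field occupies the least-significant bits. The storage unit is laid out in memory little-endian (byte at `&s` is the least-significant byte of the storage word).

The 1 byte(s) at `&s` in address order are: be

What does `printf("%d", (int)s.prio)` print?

3

[0]=0xbe (little-endian) → word 0xbe
id:1 @ bit 0 → (0xbe>>0)&0x1 = 0x0
state:2 @ bit 1 → (0xbe>>1)&0x3 = 0x3
slot:1 @ bit 3 → (0xbe>>3)&0x1 = 0x1
prio:3 @ bit 4 → (0xbe>>4)&0x7 = 0x3  ←
opcode:1 @ bit 7 → (0xbe>>7)&0x1 = 0x1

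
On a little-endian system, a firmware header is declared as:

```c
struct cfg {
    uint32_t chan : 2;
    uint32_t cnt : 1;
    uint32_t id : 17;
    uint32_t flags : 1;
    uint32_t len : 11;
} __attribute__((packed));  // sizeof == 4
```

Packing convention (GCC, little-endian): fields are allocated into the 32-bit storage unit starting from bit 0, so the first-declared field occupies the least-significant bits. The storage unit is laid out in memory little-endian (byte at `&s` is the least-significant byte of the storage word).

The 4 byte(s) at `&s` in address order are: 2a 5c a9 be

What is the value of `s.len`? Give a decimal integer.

[0]=0x2a [1]=0x5c [2]=0xa9 [3]=0xbe (little-endian) → word 0xbea95c2a
chan [0+:2] = (word>>0) & 0x3 = 2
cnt [2+:1] = (word>>2) & 0x1 = 0
id [3+:17] = (word>>3) & 0x1ffff = 76677
flags [20+:1] = (word>>20) & 0x1 = 0
len [21+:11] = (word>>21) & 0x7ff = 1525  ←

1525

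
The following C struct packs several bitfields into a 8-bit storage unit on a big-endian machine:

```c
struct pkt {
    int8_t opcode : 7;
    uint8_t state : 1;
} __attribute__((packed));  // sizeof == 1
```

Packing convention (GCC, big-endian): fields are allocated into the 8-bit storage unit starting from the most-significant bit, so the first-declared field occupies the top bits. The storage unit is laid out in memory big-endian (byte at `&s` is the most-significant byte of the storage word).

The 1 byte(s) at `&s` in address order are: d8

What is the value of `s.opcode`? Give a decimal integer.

[0]=0xd8 (big-endian) → word 0xd8
opcode:7 @ bit 1 → (0xd8>>1)&0x7f = 0x6c  ←
state:1 @ bit 0 → (0xd8>>0)&0x1 = 0x0
opcode signed 7b, MSB=1: 108 - 128 = -20

-20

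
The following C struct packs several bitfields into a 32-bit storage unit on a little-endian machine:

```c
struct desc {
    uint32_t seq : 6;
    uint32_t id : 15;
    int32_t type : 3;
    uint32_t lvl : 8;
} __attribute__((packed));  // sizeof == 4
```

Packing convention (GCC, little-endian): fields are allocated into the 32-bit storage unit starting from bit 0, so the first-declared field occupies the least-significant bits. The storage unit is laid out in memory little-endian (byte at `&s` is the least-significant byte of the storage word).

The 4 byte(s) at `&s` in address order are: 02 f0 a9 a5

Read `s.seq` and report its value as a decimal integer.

2

[0]=0x02 [1]=0xf0 [2]=0xa9 [3]=0xa5 (little-endian) → word 0xa5a9f002
seq [0+:6] = (word>>0) & 0x3f = 2  ←
id [6+:15] = (word>>6) & 0x7fff = 10176
type [21+:3] = (word>>21) & 0x7 = 5
lvl [24+:8] = (word>>24) & 0xff = 165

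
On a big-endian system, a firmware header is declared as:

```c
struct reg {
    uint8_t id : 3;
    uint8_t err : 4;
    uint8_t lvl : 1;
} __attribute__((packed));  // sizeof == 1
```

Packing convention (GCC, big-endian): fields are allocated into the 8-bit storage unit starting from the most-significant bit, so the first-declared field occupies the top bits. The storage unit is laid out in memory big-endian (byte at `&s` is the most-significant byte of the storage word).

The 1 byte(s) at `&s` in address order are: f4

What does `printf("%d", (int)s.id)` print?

7

[0]=0xf4 (big-endian) → word 0xf4
id:3 @ bit 5 → (0xf4>>5)&0x7 = 0x7  ←
err:4 @ bit 1 → (0xf4>>1)&0xf = 0xa
lvl:1 @ bit 0 → (0xf4>>0)&0x1 = 0x0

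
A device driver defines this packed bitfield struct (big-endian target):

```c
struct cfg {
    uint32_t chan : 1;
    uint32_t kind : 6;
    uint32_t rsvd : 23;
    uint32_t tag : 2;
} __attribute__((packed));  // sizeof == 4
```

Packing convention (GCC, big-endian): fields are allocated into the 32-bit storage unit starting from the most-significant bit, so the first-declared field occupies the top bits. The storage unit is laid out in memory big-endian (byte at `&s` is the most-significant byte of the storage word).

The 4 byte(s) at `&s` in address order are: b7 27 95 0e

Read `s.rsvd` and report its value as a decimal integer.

[0]=0xb7 [1]=0x27 [2]=0x95 [3]=0x0e (big-endian) → word 0xb727950e
chan:1 @ bit 31 → (0xb727950e>>31)&0x1 = 0x1
kind:6 @ bit 25 → (0xb727950e>>25)&0x3f = 0x1b
rsvd:23 @ bit 2 → (0xb727950e>>2)&0x7fffff = 0x49e543  ←
tag:2 @ bit 0 → (0xb727950e>>0)&0x3 = 0x2

4842819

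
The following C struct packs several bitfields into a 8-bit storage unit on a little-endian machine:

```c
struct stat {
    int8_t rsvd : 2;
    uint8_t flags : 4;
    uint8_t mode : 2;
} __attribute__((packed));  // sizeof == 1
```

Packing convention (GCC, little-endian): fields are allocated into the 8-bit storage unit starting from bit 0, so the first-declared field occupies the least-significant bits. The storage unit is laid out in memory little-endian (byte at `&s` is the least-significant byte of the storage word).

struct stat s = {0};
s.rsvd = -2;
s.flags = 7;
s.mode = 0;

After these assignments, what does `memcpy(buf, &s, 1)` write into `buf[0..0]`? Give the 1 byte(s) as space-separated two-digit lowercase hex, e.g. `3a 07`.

1e

[0+:2] rsvd=-2 & 0x3 = 0x2; word=0x02
[2+:4] flags=7 & 0xf = 0x7; word=0x1e
[6+:2] mode=0 & 0x3 = 0x0; word=0x1e
word = 0x1e → little-endian bytes:
  [0]=0x1e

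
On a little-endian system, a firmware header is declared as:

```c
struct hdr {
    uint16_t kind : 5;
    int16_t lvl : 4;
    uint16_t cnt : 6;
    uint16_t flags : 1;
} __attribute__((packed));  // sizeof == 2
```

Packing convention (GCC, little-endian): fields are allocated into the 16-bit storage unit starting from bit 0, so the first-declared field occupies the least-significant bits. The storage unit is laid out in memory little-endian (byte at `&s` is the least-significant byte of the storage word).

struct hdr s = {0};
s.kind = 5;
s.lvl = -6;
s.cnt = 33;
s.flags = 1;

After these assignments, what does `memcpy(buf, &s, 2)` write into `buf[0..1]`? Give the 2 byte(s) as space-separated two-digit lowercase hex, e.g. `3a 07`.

kind (5b) val=5 bits=0x5 at bit 0: 0x0005
lvl (4b) val=-6 bits=0xa at bit 5: 0x0145
cnt (6b) val=33 bits=0x21 at bit 9: 0x4345
flags (1b) val=1 bits=0x1 at bit 15: 0xc345
word = 0xc345 → little-endian bytes:
  [0]=0x45  [1]=0xc3

45 c3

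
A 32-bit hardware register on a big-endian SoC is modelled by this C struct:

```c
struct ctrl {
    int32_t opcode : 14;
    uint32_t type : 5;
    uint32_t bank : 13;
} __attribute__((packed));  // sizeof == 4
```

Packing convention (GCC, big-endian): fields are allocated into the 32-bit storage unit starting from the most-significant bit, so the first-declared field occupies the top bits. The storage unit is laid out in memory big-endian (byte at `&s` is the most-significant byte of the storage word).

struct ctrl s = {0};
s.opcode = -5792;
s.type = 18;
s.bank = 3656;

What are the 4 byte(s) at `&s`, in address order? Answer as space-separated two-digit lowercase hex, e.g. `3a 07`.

[18+:14] opcode=-5792 & 0x3fff = 0x2960; word=0xa5800000
[13+:5] type=18 & 0x1f = 0x12; word=0xa5824000
[0+:13] bank=3656 & 0x1fff = 0xe48; word=0xa5824e48
word = 0xa5824e48 → big-endian bytes:
  [0]=0xa5  [1]=0x82  [2]=0x4e  [3]=0x48

a5 82 4e 48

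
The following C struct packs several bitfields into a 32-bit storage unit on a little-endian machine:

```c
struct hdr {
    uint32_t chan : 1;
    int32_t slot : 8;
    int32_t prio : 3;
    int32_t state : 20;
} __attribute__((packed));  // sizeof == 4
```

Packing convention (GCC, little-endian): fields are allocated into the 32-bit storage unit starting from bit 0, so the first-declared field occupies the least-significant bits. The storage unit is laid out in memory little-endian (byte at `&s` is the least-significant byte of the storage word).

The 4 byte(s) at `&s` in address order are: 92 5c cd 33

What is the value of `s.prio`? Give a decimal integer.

-2

[0]=0x92 [1]=0x5c [2]=0xcd [3]=0x33 (little-endian) → word 0x33cd5c92
chan:1 @ bit 0 → (0x33cd5c92>>0)&0x1 = 0x0
slot:8 @ bit 1 → (0x33cd5c92>>1)&0xff = 0x49
prio:3 @ bit 9 → (0x33cd5c92>>9)&0x7 = 0x6  ←
state:20 @ bit 12 → (0x33cd5c92>>12)&0xfffff = 0x33cd5
prio signed 3b, MSB=1: 6 - 8 = -2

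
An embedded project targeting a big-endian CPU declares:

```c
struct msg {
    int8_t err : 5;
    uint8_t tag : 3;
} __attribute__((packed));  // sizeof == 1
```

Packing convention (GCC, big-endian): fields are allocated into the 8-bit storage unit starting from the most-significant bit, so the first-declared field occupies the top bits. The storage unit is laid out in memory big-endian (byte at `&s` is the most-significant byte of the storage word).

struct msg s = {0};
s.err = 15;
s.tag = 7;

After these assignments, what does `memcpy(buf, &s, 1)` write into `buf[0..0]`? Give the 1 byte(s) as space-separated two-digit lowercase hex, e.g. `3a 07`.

7f

[3+:5] err=15 & 0x1f = 0xf; word=0x78
[0+:3] tag=7 & 0x7 = 0x7; word=0x7f
word = 0x7f → big-endian bytes:
  [0]=0x7f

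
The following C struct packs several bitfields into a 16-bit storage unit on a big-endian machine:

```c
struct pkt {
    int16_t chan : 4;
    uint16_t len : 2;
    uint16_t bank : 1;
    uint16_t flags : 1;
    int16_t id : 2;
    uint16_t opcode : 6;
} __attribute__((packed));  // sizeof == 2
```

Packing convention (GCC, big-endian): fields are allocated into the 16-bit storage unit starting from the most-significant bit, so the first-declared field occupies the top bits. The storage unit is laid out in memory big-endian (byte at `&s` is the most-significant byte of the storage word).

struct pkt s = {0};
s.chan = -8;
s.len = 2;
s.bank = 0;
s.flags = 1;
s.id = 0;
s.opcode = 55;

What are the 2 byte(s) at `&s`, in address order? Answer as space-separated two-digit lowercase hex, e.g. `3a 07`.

89 37

chan:4 = -8 → 0x8 << 12 → word 0x8000
len:2 = 2 → 0x2 << 10 → word 0x8800
bank:1 = 0 → 0x0 << 9 → word 0x8800
flags:1 = 1 → 0x1 << 8 → word 0x8900
id:2 = 0 → 0x0 << 6 → word 0x8900
opcode:6 = 55 → 0x37 << 0 → word 0x8937
word = 0x8937 → big-endian bytes:
  [0]=0x89  [1]=0x37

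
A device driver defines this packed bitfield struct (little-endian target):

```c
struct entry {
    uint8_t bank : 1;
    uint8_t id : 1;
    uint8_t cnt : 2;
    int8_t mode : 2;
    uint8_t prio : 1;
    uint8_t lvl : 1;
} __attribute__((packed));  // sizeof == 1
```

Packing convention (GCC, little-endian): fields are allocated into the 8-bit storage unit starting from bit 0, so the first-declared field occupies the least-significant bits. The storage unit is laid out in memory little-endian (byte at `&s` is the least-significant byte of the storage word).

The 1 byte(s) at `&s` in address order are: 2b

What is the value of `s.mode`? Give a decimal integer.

-2

[0]=0x2b (little-endian) → word 0x2b
bank:1 @ bit 0 → (0x2b>>0)&0x1 = 0x1
id:1 @ bit 1 → (0x2b>>1)&0x1 = 0x1
cnt:2 @ bit 2 → (0x2b>>2)&0x3 = 0x2
mode:2 @ bit 4 → (0x2b>>4)&0x3 = 0x2  ←
prio:1 @ bit 6 → (0x2b>>6)&0x1 = 0x0
lvl:1 @ bit 7 → (0x2b>>7)&0x1 = 0x0
mode signed 2b, MSB=1: 2 - 4 = -2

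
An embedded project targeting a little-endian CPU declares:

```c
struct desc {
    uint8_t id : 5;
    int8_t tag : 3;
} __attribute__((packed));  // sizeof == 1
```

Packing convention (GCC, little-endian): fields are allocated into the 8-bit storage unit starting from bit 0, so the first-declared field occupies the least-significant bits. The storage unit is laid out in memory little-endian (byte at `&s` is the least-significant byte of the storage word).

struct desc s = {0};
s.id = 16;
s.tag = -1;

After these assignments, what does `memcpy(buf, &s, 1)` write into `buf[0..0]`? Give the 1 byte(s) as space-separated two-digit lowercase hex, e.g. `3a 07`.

f0

[0+:5] id=16 & 0x1f = 0x10; word=0x10
[5+:3] tag=-1 & 0x7 = 0x7; word=0xf0
word = 0xf0 → little-endian bytes:
  [0]=0xf0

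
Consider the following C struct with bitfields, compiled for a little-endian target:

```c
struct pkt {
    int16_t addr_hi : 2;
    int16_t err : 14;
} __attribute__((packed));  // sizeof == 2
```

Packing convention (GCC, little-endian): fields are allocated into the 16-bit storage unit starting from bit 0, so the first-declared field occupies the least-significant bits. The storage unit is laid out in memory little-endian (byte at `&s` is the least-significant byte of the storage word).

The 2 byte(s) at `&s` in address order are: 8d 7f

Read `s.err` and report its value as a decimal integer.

8163

[0]=0x8d [1]=0x7f (little-endian) → word 0x7f8d
addr_hi:2 @ bit 0 → (0x7f8d>>0)&0x3 = 0x1
err:14 @ bit 2 → (0x7f8d>>2)&0x3fff = 0x1fe3  ←
err signed 14b, MSB=0: value = 8163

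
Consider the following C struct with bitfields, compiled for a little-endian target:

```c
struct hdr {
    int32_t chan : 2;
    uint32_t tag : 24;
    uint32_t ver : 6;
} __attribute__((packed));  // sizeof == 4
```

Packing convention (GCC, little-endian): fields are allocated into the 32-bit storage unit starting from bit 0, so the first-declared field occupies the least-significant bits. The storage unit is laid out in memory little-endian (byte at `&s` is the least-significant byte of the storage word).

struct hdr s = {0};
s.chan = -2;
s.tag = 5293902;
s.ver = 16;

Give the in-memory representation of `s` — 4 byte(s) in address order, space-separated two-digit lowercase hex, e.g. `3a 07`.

3a 1d 43 41

chan (2b) val=-2 bits=0x2 at bit 0: 0x00000002
tag (24b) val=5293902 bits=0x50c74e at bit 2: 0x01431d3a
ver (6b) val=16 bits=0x10 at bit 26: 0x41431d3a
word = 0x41431d3a → little-endian bytes:
  [0]=0x3a  [1]=0x1d  [2]=0x43  [3]=0x41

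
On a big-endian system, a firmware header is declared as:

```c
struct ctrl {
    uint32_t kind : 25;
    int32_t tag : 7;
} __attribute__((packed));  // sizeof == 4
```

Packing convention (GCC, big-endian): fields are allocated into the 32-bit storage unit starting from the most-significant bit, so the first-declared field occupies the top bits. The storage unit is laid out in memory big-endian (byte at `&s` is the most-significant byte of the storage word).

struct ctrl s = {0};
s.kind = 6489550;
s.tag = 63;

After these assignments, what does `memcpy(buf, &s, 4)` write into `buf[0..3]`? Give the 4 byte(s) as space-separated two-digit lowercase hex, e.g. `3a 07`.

kind (25b) val=6489550 bits=0x6305ce at bit 7: 0x3182e700
tag (7b) val=63 bits=0x3f at bit 0: 0x3182e73f
word = 0x3182e73f → big-endian bytes:
  [0]=0x31  [1]=0x82  [2]=0xe7  [3]=0x3f

31 82 e7 3f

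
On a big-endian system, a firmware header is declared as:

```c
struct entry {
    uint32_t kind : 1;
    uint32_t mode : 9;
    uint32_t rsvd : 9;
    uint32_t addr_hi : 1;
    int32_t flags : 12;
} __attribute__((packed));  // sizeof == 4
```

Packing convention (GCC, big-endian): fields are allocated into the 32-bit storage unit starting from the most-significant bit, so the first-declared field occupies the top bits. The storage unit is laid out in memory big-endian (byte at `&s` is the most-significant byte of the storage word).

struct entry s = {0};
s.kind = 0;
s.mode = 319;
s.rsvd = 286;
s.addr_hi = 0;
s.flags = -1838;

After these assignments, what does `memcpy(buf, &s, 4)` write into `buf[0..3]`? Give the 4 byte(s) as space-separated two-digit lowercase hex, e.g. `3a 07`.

4f e3 c8 d2

kind:1 = 0 → 0x0 << 31 → word 0x00000000
mode:9 = 319 → 0x13f << 22 → word 0x4fc00000
rsvd:9 = 286 → 0x11e << 13 → word 0x4fe3c000
addr_hi:1 = 0 → 0x0 << 12 → word 0x4fe3c000
flags:12 = -1838 → 0x8d2 << 0 → word 0x4fe3c8d2
word = 0x4fe3c8d2 → big-endian bytes:
  [0]=0x4f  [1]=0xe3  [2]=0xc8  [3]=0xd2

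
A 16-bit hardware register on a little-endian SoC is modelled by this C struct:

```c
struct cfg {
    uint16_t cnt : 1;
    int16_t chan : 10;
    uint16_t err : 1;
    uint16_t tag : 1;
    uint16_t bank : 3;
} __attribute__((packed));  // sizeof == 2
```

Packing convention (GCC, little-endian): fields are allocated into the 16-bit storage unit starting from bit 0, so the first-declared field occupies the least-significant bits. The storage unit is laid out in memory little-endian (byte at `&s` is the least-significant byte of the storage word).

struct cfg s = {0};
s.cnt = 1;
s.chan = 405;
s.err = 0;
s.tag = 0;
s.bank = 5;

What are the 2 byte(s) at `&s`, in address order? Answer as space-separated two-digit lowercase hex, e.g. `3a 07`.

cnt:1 = 1 → 0x1 << 0 → word 0x0001
chan:10 = 405 → 0x195 << 1 → word 0x032b
err:1 = 0 → 0x0 << 11 → word 0x032b
tag:1 = 0 → 0x0 << 12 → word 0x032b
bank:3 = 5 → 0x5 << 13 → word 0xa32b
word = 0xa32b → little-endian bytes:
  [0]=0x2b  [1]=0xa3

2b a3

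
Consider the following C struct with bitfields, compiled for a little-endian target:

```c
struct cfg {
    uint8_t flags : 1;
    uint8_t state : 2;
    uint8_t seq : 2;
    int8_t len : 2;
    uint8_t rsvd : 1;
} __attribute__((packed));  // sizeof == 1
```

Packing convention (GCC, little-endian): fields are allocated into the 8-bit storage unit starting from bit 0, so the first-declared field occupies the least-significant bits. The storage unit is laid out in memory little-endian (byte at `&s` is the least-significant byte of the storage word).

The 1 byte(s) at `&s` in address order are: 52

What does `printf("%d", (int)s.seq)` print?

[0]=0x52 (little-endian) → word 0x52
flags:1 @ bit 0 → (0x52>>0)&0x1 = 0x0
state:2 @ bit 1 → (0x52>>1)&0x3 = 0x1
seq:2 @ bit 3 → (0x52>>3)&0x3 = 0x2  ←
len:2 @ bit 5 → (0x52>>5)&0x3 = 0x2
rsvd:1 @ bit 7 → (0x52>>7)&0x1 = 0x0

2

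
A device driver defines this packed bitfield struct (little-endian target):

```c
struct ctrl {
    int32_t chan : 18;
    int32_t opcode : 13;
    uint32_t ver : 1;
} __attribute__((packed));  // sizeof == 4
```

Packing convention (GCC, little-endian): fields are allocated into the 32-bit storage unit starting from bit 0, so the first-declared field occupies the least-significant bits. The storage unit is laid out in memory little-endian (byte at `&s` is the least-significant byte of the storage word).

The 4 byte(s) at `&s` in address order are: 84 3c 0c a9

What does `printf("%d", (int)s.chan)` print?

15492

[0]=0x84 [1]=0x3c [2]=0x0c [3]=0xa9 (little-endian) → word 0xa90c3c84
chan:18 @ bit 0 → (0xa90c3c84>>0)&0x3ffff = 0x3c84  ←
opcode:13 @ bit 18 → (0xa90c3c84>>18)&0x1fff = 0xa43
ver:1 @ bit 31 → (0xa90c3c84>>31)&0x1 = 0x1
chan signed 18b, MSB=0: value = 15492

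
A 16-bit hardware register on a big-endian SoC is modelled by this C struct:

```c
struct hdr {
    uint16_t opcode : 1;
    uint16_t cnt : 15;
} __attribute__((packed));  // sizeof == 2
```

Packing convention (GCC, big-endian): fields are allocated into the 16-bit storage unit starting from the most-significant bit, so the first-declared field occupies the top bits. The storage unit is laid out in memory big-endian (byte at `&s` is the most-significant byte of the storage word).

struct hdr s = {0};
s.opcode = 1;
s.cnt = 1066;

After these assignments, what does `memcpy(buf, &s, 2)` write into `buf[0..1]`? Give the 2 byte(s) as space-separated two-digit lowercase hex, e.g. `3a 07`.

84 2a

opcode (1b) val=1 bits=0x1 at bit 15: 0x8000
cnt (15b) val=1066 bits=0x42a at bit 0: 0x842a
word = 0x842a → big-endian bytes:
  [0]=0x84  [1]=0x2a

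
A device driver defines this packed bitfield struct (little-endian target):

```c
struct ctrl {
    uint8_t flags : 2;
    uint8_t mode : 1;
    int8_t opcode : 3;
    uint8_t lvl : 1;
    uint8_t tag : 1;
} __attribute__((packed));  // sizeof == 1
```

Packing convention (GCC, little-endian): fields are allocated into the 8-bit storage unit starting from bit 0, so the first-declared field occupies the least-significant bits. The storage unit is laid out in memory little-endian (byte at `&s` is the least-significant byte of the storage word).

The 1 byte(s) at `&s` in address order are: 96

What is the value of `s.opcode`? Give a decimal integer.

2

[0]=0x96 (little-endian) → word 0x96
flags [0+:2] = (word>>0) & 0x3 = 2
mode [2+:1] = (word>>2) & 0x1 = 1
opcode [3+:3] = (word>>3) & 0x7 = 2  ←
lvl [6+:1] = (word>>6) & 0x1 = 0
tag [7+:1] = (word>>7) & 0x1 = 1
opcode signed 3b, MSB=0: value = 2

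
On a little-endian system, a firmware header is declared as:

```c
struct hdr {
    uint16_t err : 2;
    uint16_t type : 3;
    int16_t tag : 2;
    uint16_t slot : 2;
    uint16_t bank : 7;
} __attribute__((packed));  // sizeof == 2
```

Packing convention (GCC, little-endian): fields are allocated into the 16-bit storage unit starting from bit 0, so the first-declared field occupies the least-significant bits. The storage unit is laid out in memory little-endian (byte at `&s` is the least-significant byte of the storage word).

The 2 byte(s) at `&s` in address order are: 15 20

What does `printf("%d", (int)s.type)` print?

[0]=0x15 [1]=0x20 (little-endian) → word 0x2015
err:2 @ bit 0 → (0x2015>>0)&0x3 = 0x1
type:3 @ bit 2 → (0x2015>>2)&0x7 = 0x5  ←
tag:2 @ bit 5 → (0x2015>>5)&0x3 = 0x0
slot:2 @ bit 7 → (0x2015>>7)&0x3 = 0x0
bank:7 @ bit 9 → (0x2015>>9)&0x7f = 0x10

5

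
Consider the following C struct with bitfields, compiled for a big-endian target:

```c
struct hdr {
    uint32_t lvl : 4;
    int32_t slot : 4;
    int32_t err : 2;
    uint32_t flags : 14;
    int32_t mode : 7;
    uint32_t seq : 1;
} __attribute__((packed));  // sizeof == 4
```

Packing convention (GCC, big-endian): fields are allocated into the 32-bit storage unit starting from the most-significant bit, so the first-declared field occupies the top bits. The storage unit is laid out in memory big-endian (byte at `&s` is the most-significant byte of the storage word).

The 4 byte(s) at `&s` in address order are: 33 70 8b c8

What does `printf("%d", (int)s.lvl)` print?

3

[0]=0x33 [1]=0x70 [2]=0x8b [3]=0xc8 (big-endian) → word 0x33708bc8
lvl:4 @ bit 28 → (0x33708bc8>>28)&0xf = 0x3  ←
slot:4 @ bit 24 → (0x33708bc8>>24)&0xf = 0x3
err:2 @ bit 22 → (0x33708bc8>>22)&0x3 = 0x1
flags:14 @ bit 8 → (0x33708bc8>>8)&0x3fff = 0x308b
mode:7 @ bit 1 → (0x33708bc8>>1)&0x7f = 0x64
seq:1 @ bit 0 → (0x33708bc8>>0)&0x1 = 0x0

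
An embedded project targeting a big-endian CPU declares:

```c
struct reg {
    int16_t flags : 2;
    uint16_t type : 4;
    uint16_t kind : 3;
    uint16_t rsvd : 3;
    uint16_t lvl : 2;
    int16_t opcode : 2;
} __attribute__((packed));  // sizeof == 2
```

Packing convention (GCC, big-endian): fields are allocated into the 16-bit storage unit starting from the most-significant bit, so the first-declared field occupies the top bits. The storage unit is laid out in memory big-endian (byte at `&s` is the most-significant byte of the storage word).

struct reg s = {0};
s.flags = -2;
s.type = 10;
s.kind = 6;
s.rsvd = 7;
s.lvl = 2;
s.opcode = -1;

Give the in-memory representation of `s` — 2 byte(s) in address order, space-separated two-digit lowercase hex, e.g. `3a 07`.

ab 7b

flags:2 = -2 → 0x2 << 14 → word 0x8000
type:4 = 10 → 0xa << 10 → word 0xa800
kind:3 = 6 → 0x6 << 7 → word 0xab00
rsvd:3 = 7 → 0x7 << 4 → word 0xab70
lvl:2 = 2 → 0x2 << 2 → word 0xab78
opcode:2 = -1 → 0x3 << 0 → word 0xab7b
word = 0xab7b → big-endian bytes:
  [0]=0xab  [1]=0x7b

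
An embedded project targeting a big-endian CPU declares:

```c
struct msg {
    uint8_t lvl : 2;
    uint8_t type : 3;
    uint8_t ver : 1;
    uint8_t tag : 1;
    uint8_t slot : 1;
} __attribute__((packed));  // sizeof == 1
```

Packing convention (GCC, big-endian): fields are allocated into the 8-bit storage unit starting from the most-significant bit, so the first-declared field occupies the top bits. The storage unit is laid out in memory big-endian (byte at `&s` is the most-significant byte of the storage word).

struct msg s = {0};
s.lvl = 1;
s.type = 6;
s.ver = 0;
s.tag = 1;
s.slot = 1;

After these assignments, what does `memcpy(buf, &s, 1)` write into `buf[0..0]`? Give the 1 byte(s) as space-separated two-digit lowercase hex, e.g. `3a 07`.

73

lvl:2 = 1 → 0x1 << 6 → word 0x40
type:3 = 6 → 0x6 << 3 → word 0x70
ver:1 = 0 → 0x0 << 2 → word 0x70
tag:1 = 1 → 0x1 << 1 → word 0x72
slot:1 = 1 → 0x1 << 0 → word 0x73
word = 0x73 → big-endian bytes:
  [0]=0x73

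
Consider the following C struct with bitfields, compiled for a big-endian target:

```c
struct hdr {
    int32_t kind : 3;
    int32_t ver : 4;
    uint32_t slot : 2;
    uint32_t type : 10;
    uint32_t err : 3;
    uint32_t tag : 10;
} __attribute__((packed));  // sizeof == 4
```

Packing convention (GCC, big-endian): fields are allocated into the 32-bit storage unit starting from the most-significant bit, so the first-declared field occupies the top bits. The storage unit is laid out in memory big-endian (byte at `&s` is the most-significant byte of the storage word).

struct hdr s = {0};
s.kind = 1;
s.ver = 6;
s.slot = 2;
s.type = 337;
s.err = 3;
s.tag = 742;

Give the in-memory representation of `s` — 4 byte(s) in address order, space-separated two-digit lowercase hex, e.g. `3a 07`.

[29+:3] kind=1 & 0x7 = 0x1; word=0x20000000
[25+:4] ver=6 & 0xf = 0x6; word=0x2c000000
[23+:2] slot=2 & 0x3 = 0x2; word=0x2d000000
[13+:10] type=337 & 0x3ff = 0x151; word=0x2d2a2000
[10+:3] err=3 & 0x7 = 0x3; word=0x2d2a2c00
[0+:10] tag=742 & 0x3ff = 0x2e6; word=0x2d2a2ee6
word = 0x2d2a2ee6 → big-endian bytes:
  [0]=0x2d  [1]=0x2a  [2]=0x2e  [3]=0xe6

2d 2a 2e e6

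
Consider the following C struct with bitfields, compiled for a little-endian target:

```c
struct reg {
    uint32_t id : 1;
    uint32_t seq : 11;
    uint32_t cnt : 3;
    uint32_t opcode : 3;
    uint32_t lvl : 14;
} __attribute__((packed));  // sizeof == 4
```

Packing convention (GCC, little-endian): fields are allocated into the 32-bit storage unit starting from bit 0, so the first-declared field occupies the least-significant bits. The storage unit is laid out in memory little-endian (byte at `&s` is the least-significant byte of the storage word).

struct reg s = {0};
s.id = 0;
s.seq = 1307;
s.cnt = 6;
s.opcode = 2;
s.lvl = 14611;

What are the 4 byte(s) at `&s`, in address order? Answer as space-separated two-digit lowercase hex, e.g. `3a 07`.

id (1b) val=0 bits=0x0 at bit 0: 0x00000000
seq (11b) val=1307 bits=0x51b at bit 1: 0x00000a36
cnt (3b) val=6 bits=0x6 at bit 12: 0x00006a36
opcode (3b) val=2 bits=0x2 at bit 15: 0x00016a36
lvl (14b) val=14611 bits=0x3913 at bit 18: 0xe44d6a36
word = 0xe44d6a36 → little-endian bytes:
  [0]=0x36  [1]=0x6a  [2]=0x4d  [3]=0xe4

36 6a 4d e4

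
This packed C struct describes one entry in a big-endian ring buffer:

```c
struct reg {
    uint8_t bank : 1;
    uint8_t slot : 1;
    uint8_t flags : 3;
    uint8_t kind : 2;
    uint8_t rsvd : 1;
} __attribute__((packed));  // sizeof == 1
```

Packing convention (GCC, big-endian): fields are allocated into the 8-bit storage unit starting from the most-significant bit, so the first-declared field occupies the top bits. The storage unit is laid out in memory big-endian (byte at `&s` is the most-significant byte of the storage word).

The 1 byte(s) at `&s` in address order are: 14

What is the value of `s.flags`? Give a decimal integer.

[0]=0x14 (big-endian) → word 0x14
bank:1 @ bit 7 → (0x14>>7)&0x1 = 0x0
slot:1 @ bit 6 → (0x14>>6)&0x1 = 0x0
flags:3 @ bit 3 → (0x14>>3)&0x7 = 0x2  ←
kind:2 @ bit 1 → (0x14>>1)&0x3 = 0x2
rsvd:1 @ bit 0 → (0x14>>0)&0x1 = 0x0

2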